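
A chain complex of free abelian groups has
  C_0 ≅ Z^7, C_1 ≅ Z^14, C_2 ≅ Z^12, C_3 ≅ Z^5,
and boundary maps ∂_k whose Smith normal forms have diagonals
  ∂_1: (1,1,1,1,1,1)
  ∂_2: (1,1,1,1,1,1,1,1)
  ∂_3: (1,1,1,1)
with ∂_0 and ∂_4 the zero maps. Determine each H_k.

H_0 = Z,  H_1 = 0,  H_2 = 0,  H_3 = Z.

H_0: b_0 = 7 − 0 − 6 = 1; torsion from ∂_1 factors > 1: none. So H_0 = Z.
H_1: b_1 = 14 − 6 − 8 = 0; torsion from ∂_2 factors > 1: none. So H_1 = 0.
H_2: b_2 = 12 − 8 − 4 = 0; torsion from ∂_3 factors > 1: none. So H_2 = 0.
H_3: b_3 = 5 − 4 − 0 = 1; torsion from ∂_4 factors > 1: none. So H_3 = Z.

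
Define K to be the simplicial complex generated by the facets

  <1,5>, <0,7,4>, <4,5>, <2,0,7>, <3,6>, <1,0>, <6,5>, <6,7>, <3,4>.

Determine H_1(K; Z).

We work with the vertex ordering 0 < 1 < 2 < 3 < 4 < 5 < 6 < 7. The simplices of K, each written with vertices in increasing order, are:

  0-simplices (8): [0], [1], [2], [3], [4], [5], [6], [7]
  1-simplices (12): [0,1], [0,2], [0,4], [0,7], [1,5], [2,7], [3,4], [3,6], [4,5], [4,7], [5,6], [6,7]
  2-simplices (2): [0,2,7], [0,4,7]

Hence C_0 ≅ Z^8, C_1 ≅ Z^12, C_2 ≅ Z^2.

Boundary ∂_1: C_1 → C_0 maps an edge to its endpoints' difference, ∂[p,q] = q − p. For instance
  ∂[0,2] = [2] − [0].
This gives a 8×12 integer matrix of rank 7; reducing to Smith normal form yields diagonal entries (1,1,1,1,1,1,1).

The boundary map ∂_2: C_2 → C_1 acts by ∂[p,q,r] = [q,r] − [p,r] + [p,q]. For instance
  ∂[0,2,7] = [2,7] − [0,7] + [0,2],
  ∂[0,4,7] = [4,7] − [0,7] + [0,4].
The resulting 12×2 matrix has rank 2, and its Smith normal form has invariant factors (1,1).

Computing H_k = (kernel of ∂_k) / (image of ∂_{k+1}):

  H_1: rank ker ∂_1 − rank ∂_2 = (12 − 7) − 2 = 3, and the invariant factors of ∂_2 are all 1, so H_1 ≅ Z^3.

H_1 = Z^3.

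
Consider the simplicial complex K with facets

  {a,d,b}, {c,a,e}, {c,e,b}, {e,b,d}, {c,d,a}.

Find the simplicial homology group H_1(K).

We work with the vertex ordering a < b < c < d < e. The simplices of K, each written with vertices in increasing order, are:

  0-simplices (5): a, b, c, d, e
  1-simplices (10): ab, ac, ad, ae, bc, bd, be, cd, ce, de
  2-simplices (5): abd, acd, ace, bce, bde

so the chain groups are C_0 ≅ Z^5, C_1 ≅ Z^10, C_2 ≅ Z^5.

Boundary ∂_1: C_1 → C_0 is given by ∂[p,q] = [q] − [p]. For instance
  ∂cd = d − c.
The resulting 5×10 matrix has rank 4, and its Smith normal form has invariant factors (1,1,1,1).

∂_2: C_2 → C_1 maps a triangle to the signed sum of its edges. For instance
  ∂bce = ce − be + bc,
  ∂abd = bd − ad + ab.
The resulting 10×5 matrix has rank 5, and its Smith normal form has invariant factors (1,1,1,1,1).

From H_k ≅ ker(∂_k) / im(∂_{k+1}) we obtain:

  H_1: rank ker ∂_1 − rank ∂_2 = (10 − 4) − 5 = 1, and the invariant factors of ∂_2 are all 1, so H_1 = Z.

H_1 ≅ Z.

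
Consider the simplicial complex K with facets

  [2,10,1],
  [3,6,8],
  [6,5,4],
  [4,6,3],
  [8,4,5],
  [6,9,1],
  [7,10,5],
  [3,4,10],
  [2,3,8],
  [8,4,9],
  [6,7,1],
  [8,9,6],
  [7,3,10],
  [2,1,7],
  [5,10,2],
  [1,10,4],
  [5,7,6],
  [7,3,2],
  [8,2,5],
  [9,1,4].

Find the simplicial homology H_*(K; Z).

We work with the vertex ordering 1 < 2 < 3 < 4 < 5 < 6 < 7 < 8 < 9 < 10. The simplices of K, each written with vertices in increasing order, are:

  0-simplices (10): [1], [2], [3], [4], [5], [6], [7], [8], [9], [10]
  1-simplices (30): (30 of them)
  2-simplices (20): (20 of them)

giving chain groups C_0 ≅ Z^10, C_1 ≅ Z^30, C_2 ≅ Z^20.

Boundary ∂_1: C_1 → C_0 sends each edge [p,q] (with p < q) to q − p.
The 10×30 boundary matrix has rank 9 and Smith normal form diag(1,1,1,1,1,1,1,1,1).

Boundary ∂_2: C_2 → C_1 sends each 2-simplex [p,q,r] to [q,r] − [p,r] + [p,q]. For instance
  ∂[1,4,9] = [4,9] − [1,9] + [1,4],
  ∂[1,6,7] = [6,7] − [1,7] + [1,6].
The 30×20 boundary matrix has rank 20 and Smith normal form diag(1,1,1,1,1,1,1,1,1,1,1,1,1,1,1,1,1,1,1,2).

Reading off H_k = ker ∂_k / im ∂_{k+1}:

  H_0: rank C_0 − rank ∂_1 = 10 − 9 = 1, and the invariant factors of ∂_1 are all 1, so H_0 = Z.
  H_1: rank ker ∂_1 − rank ∂_2 = (30 − 9) − 20 = 1, and ∂_2 has invariant factor 2 > 1, so H_1 = Z ⊕ Z/2Z.
  H_2: rank ker ∂_2 − rank ∂_3 = (20 − 20) − 0 = 0, and there is no ∂_3, so H_2 = 0.

H_0 = Z,  H_1 = Z ⊕ Z/2Z,  H_2 = 0.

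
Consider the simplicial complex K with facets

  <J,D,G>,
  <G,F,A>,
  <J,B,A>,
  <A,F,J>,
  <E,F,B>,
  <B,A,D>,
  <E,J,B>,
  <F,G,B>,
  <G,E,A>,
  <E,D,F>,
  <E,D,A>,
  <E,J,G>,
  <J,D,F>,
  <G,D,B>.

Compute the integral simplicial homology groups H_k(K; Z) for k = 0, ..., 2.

H_0 = Z,  H_1 = Z^2,  H_2 = Z.

Take the total order A < B < D < E < F < G < J on the vertex set. Then K (dimension 2) consists of the simplices:

  0-simplices (7): A, B, D, E, F, G, J
  1-simplices (21): AB, AD, AE, AF, AG, AJ, BD, BE, BF, BG, BJ, DE, DF, DG, DJ, EF, EG, EJ, FG, FJ, GJ
  2-simplices (14): ABD, ABJ, ADE, AEG, AFG, AFJ, BDG, BEF, BEJ, BFG, DEF, DFJ, DGJ, EGJ

Hence C_0 ≅ Z^7, C_1 ≅ Z^21, C_2 ≅ Z^14.

The boundary map ∂_1: C_1 → C_0 maps an edge to its endpoints' difference, ∂[p,q] = q − p. For instance
  ∂AB = B − A.
The 7×21 boundary matrix has rank 6 and Smith normal form diag(1,1,1,1,1,1).

Boundary ∂_2: C_2 → C_1 acts by ∂[p,q,r] = [q,r] − [p,r] + [p,q]. For instance
  ∂DGJ = GJ − DJ + DG,
  ∂ABJ = BJ − AJ + AB.
The 21×14 boundary matrix has rank 13 and Smith normal form diag(1,1,1,1,1,1,1,1,1,1,1,1,1).

From H_k ≅ ker(∂_k) / im(∂_{k+1}) we obtain:

  H_0: rank C_0 − rank ∂_1 = 7 − 6 = 1, and the invariant factors of ∂_1 are all 1, so H_0 ≅ Z.
  H_1: rank ker ∂_1 − rank ∂_2 = (21 − 6) − 13 = 2, and the invariant factors of ∂_2 are all 1, so H_1 ≅ Z^2.
  H_2: rank ker ∂_2 − rank ∂_3 = (14 − 13) − 0 = 1, and there is no ∂_3, so H_2 ≅ Z.

(K is a triangulation of the torus T^2.)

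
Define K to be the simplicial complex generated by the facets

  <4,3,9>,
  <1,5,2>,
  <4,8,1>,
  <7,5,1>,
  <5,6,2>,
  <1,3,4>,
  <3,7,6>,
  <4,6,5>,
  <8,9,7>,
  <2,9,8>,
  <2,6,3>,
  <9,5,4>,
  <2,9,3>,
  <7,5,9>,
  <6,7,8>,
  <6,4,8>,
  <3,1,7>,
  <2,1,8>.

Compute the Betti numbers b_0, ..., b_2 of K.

K has 9 vertices, 27 edges, 18 triangles.
rank ∂_0 = 0, rank ∂_1 = 8 ⇒ b_0 = 9 − 0 − 8 = 1; all invariant factors of ∂_1 are 1 so no torsion. So H_0 = Z.
rank ∂_1 = 8, rank ∂_2 = 17 ⇒ b_1 = 27 − 8 − 17 = 2; all invariant factors of ∂_2 are 1 so no torsion. So H_1 = Z^2.
rank ∂_2 = 17, rank ∂_3 = 0 ⇒ b_2 = 18 − 17 − 0 = 1. So H_2 = Z.

b_0 = 1, b_1 = 2, b_2 = 1.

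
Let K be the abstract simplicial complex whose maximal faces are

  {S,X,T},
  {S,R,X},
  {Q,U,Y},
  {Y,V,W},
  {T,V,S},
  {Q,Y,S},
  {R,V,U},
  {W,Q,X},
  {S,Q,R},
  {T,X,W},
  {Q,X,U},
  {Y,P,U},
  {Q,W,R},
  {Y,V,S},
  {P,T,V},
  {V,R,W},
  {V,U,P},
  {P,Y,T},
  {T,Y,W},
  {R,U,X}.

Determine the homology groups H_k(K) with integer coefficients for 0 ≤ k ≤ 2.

Fix the vertex order P < Q < R < S < T < U < V < W < X < Y and write every simplex with vertices in increasing order. Then dim K = 2 and the simplices of K are:

  0-simplices (10): P, Q, R, S, T, U, V, W, X, Y
  1-simplices (30): PT, PU, PV, PY, QR, QS, QU, QW, QX, QY, RS, RU, RV, RW, RX, ST, SV, SX, SY, TV, TW, TX, TY, UV, UX, UY, VW, VY, WX, WY
  2-simplices (20): PTV, PTY, PUV, PUY, QRS, QRW, QSY, QUX, QUY, QWX, RSX, RUV, RUX, RVW, STV, STX, SVY, TWX, TWY, VWY

Hence C_0 ≅ Z^10, C_1 ≅ Z^30, C_2 ≅ Z^20.

The boundary map ∂_1: C_1 → C_0 sends each edge [p,q] (with p < q) to q − p.
As a 10×30 matrix over Z this has rank 9, with invariant factors (1,1,1,1,1,1,1,1,1).

The boundary map ∂_2: C_2 → C_1 sends each 2-simplex [p,q,r] to [q,r] − [p,r] + [p,q]. For instance
  ∂QSY = SY − QY + QS,
  ∂QRS = RS − QS + QR.
This gives a 30×20 integer matrix of rank 20; reducing to Smith normal form yields diagonal entries (1,1,1,1,1,1,1,1,1,1,1,1,1,1,1,1,1,1,1,2).

Computing H_k = (kernel of ∂_k) / (image of ∂_{k+1}):

  H_0: rank C_0 − rank ∂_1 = 10 − 9 = 1, and the invariant factors of ∂_1 are all 1, so H_0 = Z.
  H_1: rank ker ∂_1 − rank ∂_2 = (30 − 9) − 20 = 1, and ∂_2 has invariant factor 2 > 1, so H_1 = Z ⊕ Z/2Z.
  H_2: rank ker ∂_2 − rank ∂_3 = (20 − 20) − 0 = 0, and there is no ∂_3, so H_2 = 0.

As a check, the Euler characteristic is 10 − 30 + 20 = 0, which agrees with 1 − 1 + 0 = 0.

H_0 = Z,  H_1 = Z ⊕ Z/2Z,  H_2 = 0.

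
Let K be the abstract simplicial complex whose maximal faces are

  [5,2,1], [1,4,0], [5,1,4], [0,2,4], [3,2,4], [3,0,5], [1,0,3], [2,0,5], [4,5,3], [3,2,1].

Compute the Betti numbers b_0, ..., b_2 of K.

Take the total order 0 < 1 < 2 < 3 < 4 < 5 on the vertex set. Then K (dimension 2) consists of the simplices:

  0-simplices (6): [0], [1], [2], [3], [4], [5]
  1-simplices (15): [0,1], [0,2], [0,3], [0,4], [0,5], [1,2], [1,3], [1,4], [1,5], [2,3], [2,4], [2,5], [3,4], [3,5], [4,5]
  2-simplices (10): [0,1,3], [0,1,4], [0,2,4], [0,2,5], [0,3,5], [1,2,3], [1,2,5], [1,4,5], [2,3,4], [3,4,5]

giving chain groups C_0 ≅ Z^6, C_1 ≅ Z^15, C_2 ≅ Z^10.

Boundary ∂_1: C_1 → C_0 maps an edge to its endpoints' difference, ∂[p,q] = q − p. For instance
  ∂[0,5] = [5] − [0].
The resulting 6×15 matrix has rank 5, and its Smith normal form has invariant factors (1,1,1,1,1).

The boundary map ∂_2: C_2 → C_1 sends each 2-simplex [p,q,r] to [q,r] − [p,r] + [p,q]. For instance
  ∂[1,4,5] = [4,5] − [1,5] + [1,4],
  ∂[0,2,5] = [2,5] − [0,5] + [0,2].
This gives a 15×10 integer matrix of rank 10; reducing to Smith normal form yields diagonal entries (1,1,1,1,1,1,1,1,1,2).

Reading off H_k = ker ∂_k / im ∂_{k+1}:

  H_0: rank C_0 − rank ∂_1 = 6 − 5 = 1, and the invariant factors of ∂_1 are all 1, so H_0 ≅ Z.
  H_1: rank ker ∂_1 − rank ∂_2 = (15 − 5) − 10 = 0, and ∂_2 has invariant factor 2 > 1, so H_1 ≅ Z/2.
  H_2: rank ker ∂_2 − rank ∂_3 = (10 − 10) − 0 = 0, and there is no ∂_3, so H_2 ≅ 0.

As a check, the Euler characteristic is 6 − 15 + 10 = 1, which agrees with 1 − 0 + 0 = 1.

Hence the Betti numbers are b_0 = 1, b_1 = 0, b_2 = 0.

b_0 = 1, b_1 = 0, b_2 = 0.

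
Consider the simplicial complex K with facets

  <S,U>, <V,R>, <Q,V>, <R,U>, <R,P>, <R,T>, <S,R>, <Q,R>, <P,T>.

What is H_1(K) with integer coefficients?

H_1 ≅ Z^3.

K has 7 vertices, 9 edges.
rank ∂_1 = 6, rank ∂_2 = 0 ⇒ b_1 = 9 − 6 − 0 = 3. So H_1 ≅ Z^3.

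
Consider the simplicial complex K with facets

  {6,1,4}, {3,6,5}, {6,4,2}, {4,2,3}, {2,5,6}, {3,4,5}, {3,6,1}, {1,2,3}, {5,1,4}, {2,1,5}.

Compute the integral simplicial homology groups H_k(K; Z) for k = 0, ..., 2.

Fix the vertex order 1 < 2 < 3 < 4 < 5 < 6 and write every simplex with vertices in increasing order. Then dim K = 2 and the simplices of K are:

  0-simplices (6): [1], [2], [3], [4], [5], [6]
  1-simplices (15): [1,2], [1,3], [1,4], [1,5], [1,6], [2,3], [2,4], [2,5], [2,6], [3,4], [3,5], [3,6], [4,5], [4,6], [5,6]
  2-simplices (10): [1,2,3], [1,2,5], [1,3,6], [1,4,5], [1,4,6], [2,3,4], [2,4,6], [2,5,6], [3,4,5], [3,5,6]

Hence C_0 ≅ Z^6, C_1 ≅ Z^15, C_2 ≅ Z^10.

Boundary ∂_1: C_1 → C_0 maps an edge to its endpoints' difference, ∂[p,q] = q − p. For instance
  ∂[5,6] = [6] − [5].
The resulting 6×15 matrix has rank 5, and its Smith normal form has invariant factors (1,1,1,1,1).

The boundary map ∂_2: C_2 → C_1 sends each 2-simplex [p,q,r] to [q,r] − [p,r] + [p,q]. For instance
  ∂[3,4,5] = [4,5] − [3,5] + [3,4],
  ∂[2,4,6] = [4,6] − [2,6] + [2,4].
The resulting 15×10 matrix has rank 10, and its Smith normal form has invariant factors (1,1,1,1,1,1,1,1,1,2).

Computing H_k = (kernel of ∂_k) / (image of ∂_{k+1}):

  H_0: rank C_0 − rank ∂_1 = 6 − 5 = 1, and the invariant factors of ∂_1 are all 1, so H_0 ≅ Z.
  H_1: rank ker ∂_1 − rank ∂_2 = (15 − 5) − 10 = 0, and ∂_2 has invariant factor 2 > 1, so H_1 ≅ Z/2.
  H_2: rank ker ∂_2 − rank ∂_3 = (10 − 10) − 0 = 0, and there is no ∂_3, so H_2 ≅ 0.

H_0 ≅ Z,  H_1 ≅ Z/2,  H_2 = 0.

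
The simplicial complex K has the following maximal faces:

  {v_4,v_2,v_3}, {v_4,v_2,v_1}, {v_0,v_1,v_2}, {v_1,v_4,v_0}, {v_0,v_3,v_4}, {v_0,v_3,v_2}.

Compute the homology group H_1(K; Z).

H_1 = 0.

We work with the vertex ordering v_0 < v_1 < v_2 < v_3 < v_4. The simplices of K, each written with vertices in increasing order, are:

  0-simplices (5): [v_0], [v_1], [v_2], [v_3], [v_4]
  1-simplices (9): [v_0,v_1], [v_0,v_2], [v_0,v_3], [v_0,v_4], [v_1,v_2], [v_1,v_4], [v_2,v_3], [v_2,v_4], [v_3,v_4]
  2-simplices (6): [v_0,v_1,v_2], [v_0,v_1,v_4], [v_0,v_2,v_3], [v_0,v_3,v_4], [v_1,v_2,v_4], [v_2,v_3,v_4]

Hence C_0 ≅ Z^5, C_1 ≅ Z^9, C_2 ≅ Z^6.

The boundary map ∂_1: C_1 → C_0 sends each edge [p,q] (with p < q) to q − p. For instance
  ∂[v_0,v_4] = [v_4] − [v_0].
The 5×9 boundary matrix has rank 4 and Smith normal form diag(1,1,1,1).

Boundary ∂_2: C_2 → C_1 acts by ∂[p,q,r] = [q,r] − [p,r] + [p,q]. For instance
  ∂[v_0,v_3,v_4] = [v_3,v_4] − [v_0,v_4] + [v_0,v_3],
  ∂[v_1,v_2,v_4] = [v_2,v_4] − [v_1,v_4] + [v_1,v_2].
The 9×6 boundary matrix has rank 5 and Smith normal form diag(1,1,1,1,1).

From H_k ≅ ker(∂_k) / im(∂_{k+1}) we obtain:

  H_1: rank ker ∂_1 − rank ∂_2 = (9 − 4) − 5 = 0, and the invariant factors of ∂_2 are all 1, so H_1 = 0.

(K is a triangulation of the 2-sphere S^2.)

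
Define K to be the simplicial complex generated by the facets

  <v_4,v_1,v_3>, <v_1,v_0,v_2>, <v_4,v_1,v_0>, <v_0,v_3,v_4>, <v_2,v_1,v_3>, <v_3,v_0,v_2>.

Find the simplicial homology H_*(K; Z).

H_0 = Z,  H_1 = 0,  H_2 = Z.

Order the vertices as v_0 < v_1 < v_2 < v_3 < v_4. Listing each simplex with vertices in this order, K has dimension 2 with simplices:

  0-simplices (5): [v_0], [v_1], [v_2], [v_3], [v_4]
  1-simplices (9): [v_0,v_1], [v_0,v_2], [v_0,v_3], [v_0,v_4], [v_1,v_2], [v_1,v_3], [v_1,v_4], [v_2,v_3], [v_3,v_4]
  2-simplices (6): [v_0,v_1,v_2], [v_0,v_1,v_4], [v_0,v_2,v_3], [v_0,v_3,v_4], [v_1,v_2,v_3], [v_1,v_3,v_4]

Hence C_0 ≅ Z^5, C_1 ≅ Z^9, C_2 ≅ Z^6.

∂_1: C_1 → C_0 sends each edge [p,q] (with p < q) to q − p. For instance
  ∂[v_2,v_3] = [v_3] − [v_2].
The 5×9 boundary matrix has rank 4 and Smith normal form diag(1,1,1,1).

∂_2: C_2 → C_1 acts by ∂[p,q,r] = [q,r] − [p,r] + [p,q]. For instance
  ∂[v_1,v_3,v_4] = [v_3,v_4] − [v_1,v_4] + [v_1,v_3],
  ∂[v_0,v_3,v_4] = [v_3,v_4] − [v_0,v_4] + [v_0,v_3].
This gives a 9×6 integer matrix of rank 5; reducing to Smith normal form yields diagonal entries (1,1,1,1,1).

Computing H_k = (kernel of ∂_k) / (image of ∂_{k+1}):

  H_0: rank C_0 − rank ∂_1 = 5 − 4 = 1, and the invariant factors of ∂_1 are all 1, so H_0 = Z.
  H_1: rank ker ∂_1 − rank ∂_2 = (9 − 4) − 5 = 0, and the invariant factors of ∂_2 are all 1, so H_1 = 0.
  H_2: rank ker ∂_2 − rank ∂_3 = (6 − 5) − 0 = 1, and there is no ∂_3, so H_2 = Z.

As a check, the Euler characteristic is 5 − 9 + 6 = 2, which agrees with 1 − 0 + 1 = 2.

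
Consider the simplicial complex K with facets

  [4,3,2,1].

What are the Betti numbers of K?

Order the vertices as 1 < 2 < 3 < 4. Listing each simplex with vertices in this order, K has dimension 3 with simplices:

  0-simplices (4): [1], [2], [3], [4]
  1-simplices (6): [1,2], [1,3], [1,4], [2,3], [2,4], [3,4]
  2-simplices (4): [1,2,3], [1,2,4], [1,3,4], [2,3,4]
  3-simplices (1): [1,2,3,4]

giving chain groups C_0 ≅ Z^4, C_1 ≅ Z^6, C_2 ≅ Z^4, C_3 ≅ Z^1.

Boundary ∂_1: C_1 → C_0 maps an edge to its endpoints' difference, ∂[p,q] = q − p. For instance
  ∂[2,4] = [4] − [2].
The 4×6 boundary matrix has rank 3 and Smith normal form diag(1,1,1).

The boundary map ∂_2: C_2 → C_1 acts by ∂[p,q,r] = [q,r] − [p,r] + [p,q]. For instance
  ∂[1,3,4] = [3,4] − [1,4] + [1,3],
  ∂[1,2,4] = [2,4] − [1,4] + [1,2].
The resulting 6×4 matrix has rank 3, and its Smith normal form has invariant factors (1,1,1).

The boundary map ∂_3: C_3 → C_2 sends each 3-simplex σ to the alternating sum Σ_i (−1)^i (σ with its i-th vertex removed). For instance
  ∂[1,2,3,4] = [2,3,4] − [1,3,4] + [1,2,4] − [1,2,3].
The resulting 4×1 matrix has rank 1, and its Smith normal form has invariant factors (1).

From H_k ≅ ker(∂_k) / im(∂_{k+1}) we obtain:

  H_0: rank C_0 − rank ∂_1 = 4 − 3 = 1, and the invariant factors of ∂_1 are all 1, so H_0 ≅ Z.
  H_1: rank ker ∂_1 − rank ∂_2 = (6 − 3) − 3 = 0, and the invariant factors of ∂_2 are all 1, so H_1 ≅ 0.
  H_2: rank ker ∂_2 − rank ∂_3 = (4 − 3) − 1 = 0, and the invariant factors of ∂_3 are all 1, so H_2 ≅ 0.
  H_3: rank ker ∂_3 − rank ∂_4 = (1 − 1) − 0 = 0, and there is no ∂_4, so H_3 ≅ 0.

As a check, the Euler characteristic is 4 − 6 + 4 − 1 = 1, which agrees with 1 − 0 + 0 − 0 = 1.
(K is a triangulation of the 3-simplex.)

Hence the Betti numbers are b_0 = 1, b_1 = 0, b_2 = 0, b_3 = 0.

b_0 = 1, b_1 = 0, b_2 = 0, b_3 = 0.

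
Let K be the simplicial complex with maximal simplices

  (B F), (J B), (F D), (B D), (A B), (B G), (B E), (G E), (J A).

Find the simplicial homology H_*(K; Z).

K has 7 vertices, 9 edges.
rank ∂_0 = 0, rank ∂_1 = 6 ⇒ b_0 = 7 − 0 − 6 = 1; all invariant factors of ∂_1 are 1 so no torsion. So H_0 = Z.
rank ∂_1 = 6, rank ∂_2 = 0 ⇒ b_1 = 9 − 6 − 0 = 3. So H_1 = Z^3.

H_0 ≅ Z,  H_1 ≅ Z^3.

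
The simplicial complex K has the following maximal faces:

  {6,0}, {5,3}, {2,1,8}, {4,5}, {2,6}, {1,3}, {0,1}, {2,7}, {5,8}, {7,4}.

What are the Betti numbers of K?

Fix the vertex order 0 < 1 < 2 < 3 < 4 < 5 < 6 < 7 < 8 and write every simplex with vertices in increasing order. Then dim K = 2 and the simplices of K are:

  0-simplices (9): [0], [1], [2], [3], [4], [5], [6], [7], [8]
  1-simplices (12): [0,1], [0,6], [1,2], [1,3], [1,8], [2,6], [2,7], [2,8], [3,5], [4,5], [4,7], [5,8]
  2-simplices (1): [1,2,8]

so the chain groups are C_0 ≅ Z^9, C_1 ≅ Z^12, C_2 ≅ Z^1.

∂_1: C_1 → C_0 sends each edge [p,q] (with p < q) to q − p.
The 9×12 boundary matrix has rank 8 and Smith normal form diag(1,1,1,1,1,1,1,1).

The boundary map ∂_2: C_2 → C_1 sends each 2-simplex [p,q,r] to [q,r] − [p,r] + [p,q]. For instance
  ∂[1,2,8] = [2,8] − [1,8] + [1,2].
The resulting 12×1 matrix has rank 1, and its Smith normal form has invariant factors (1).

From H_k ≅ ker(∂_k) / im(∂_{k+1}) we obtain:

  H_0: rank C_0 − rank ∂_1 = 9 − 8 = 1, and the invariant factors of ∂_1 are all 1, so H_0 = Z.
  H_1: rank ker ∂_1 − rank ∂_2 = (12 − 8) − 1 = 3, and the invariant factors of ∂_2 are all 1, so H_1 = Z^3.
  H_2: rank ker ∂_2 − rank ∂_3 = (1 − 1) − 0 = 0, and there is no ∂_3, so H_2 = 0.

As a check, the Euler characteristic is 9 − 12 + 1 = -2, which agrees with 1 − 3 + 0 = -2.

Hence the Betti numbers are b_0 = 1, b_1 = 3, b_2 = 0.

b_0 = 1, b_1 = 3, b_2 = 0.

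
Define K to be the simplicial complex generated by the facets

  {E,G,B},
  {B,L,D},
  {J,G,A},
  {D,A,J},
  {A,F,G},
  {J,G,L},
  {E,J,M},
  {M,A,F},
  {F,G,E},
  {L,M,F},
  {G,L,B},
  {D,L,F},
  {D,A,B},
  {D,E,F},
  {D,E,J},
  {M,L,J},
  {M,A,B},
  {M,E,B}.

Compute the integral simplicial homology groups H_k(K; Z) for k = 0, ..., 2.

Order the vertices as A < B < D < E < F < G < J < L < M. Listing each simplex with vertices in this order, K has dimension 2 with simplices:

  0-simplices (9): A, B, D, E, F, G, J, L, M
  1-simplices (27): AB, AD, AF, AG, AJ, AM, BD, BE, BG, BL, BM, DE, DF, DJ, DL, EF, EG, EJ, EM, FG, FL, FM, GJ, GL, JL, JM, LM
  2-simplices (18): ABD, ABM, ADJ, AFG, AFM, AGJ, BDL, BEG, BEM, BGL, DEF, DEJ, DFL, EFG, EJM, FLM, GJL, JLM

so the chain groups are C_0 ≅ Z^9, C_1 ≅ Z^27, C_2 ≅ Z^18.

∂_1: C_1 → C_0 sends each edge [p,q] (with p < q) to q − p.
The 9×27 boundary matrix has rank 8 and Smith normal form diag(1,1,1,1,1,1,1,1).

∂_2: C_2 → C_1 acts by ∂[p,q,r] = [q,r] − [p,r] + [p,q]. For instance
  ∂EFG = FG − EG + EF,
  ∂DFL = FL − DL + DF.
As a 27×18 matrix over Z this has rank 17, with invariant factors (1,1,1,1,1,1,1,1,1,1,1,1,1,1,1,1,1).

From H_k ≅ ker(∂_k) / im(∂_{k+1}) we obtain:

  H_0: rank C_0 − rank ∂_1 = 9 − 8 = 1, and the invariant factors of ∂_1 are all 1, so H_0 ≅ Z.
  H_1: rank ker ∂_1 − rank ∂_2 = (27 − 8) − 17 = 2, and the invariant factors of ∂_2 are all 1, so H_1 ≅ Z^2.
  H_2: rank ker ∂_2 − rank ∂_3 = (18 − 17) − 0 = 1, and there is no ∂_3, so H_2 ≅ Z.

H_0 = Z,  H_1 = Z^2,  H_2 = Z.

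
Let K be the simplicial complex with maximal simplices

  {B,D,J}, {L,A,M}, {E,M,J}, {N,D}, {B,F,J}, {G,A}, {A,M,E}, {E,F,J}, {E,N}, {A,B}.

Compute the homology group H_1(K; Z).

K has 10 vertices, 17 edges, 6 triangles.
rank ∂_1 = 9, rank ∂_2 = 6 ⇒ b_1 = 17 − 9 − 6 = 2; all invariant factors of ∂_2 are 1 so no torsion. So H_1 = Z^2.

H_1 = Z^2.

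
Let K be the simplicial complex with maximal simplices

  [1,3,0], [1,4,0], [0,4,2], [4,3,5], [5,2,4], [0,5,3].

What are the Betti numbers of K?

b_0 = 1, b_1 = 1, b_2 = 0.

We work with the vertex ordering 0 < 1 < 2 < 3 < 4 < 5. The simplices of K, each written with vertices in increasing order, are:

  0-simplices (6): [0], [1], [2], [3], [4], [5]
  1-simplices (12): [0,1], [0,2], [0,3], [0,4], [0,5], [1,3], [1,4], [2,4], [2,5], [3,4], [3,5], [4,5]
  2-simplices (6): [0,1,3], [0,1,4], [0,2,4], [0,3,5], [2,4,5], [3,4,5]

so the chain groups are C_0 ≅ Z^6, C_1 ≅ Z^12, C_2 ≅ Z^6.

The boundary map ∂_1: C_1 → C_0 is given by ∂[p,q] = [q] − [p]. For instance
  ∂[3,4] = [4] − [3].
The 6×12 boundary matrix has rank 5 and Smith normal form diag(1,1,1,1,1).

∂_2: C_2 → C_1 maps a triangle to the signed sum of its edges. For instance
  ∂[0,3,5] = [3,5] − [0,5] + [0,3],
  ∂[3,4,5] = [4,5] − [3,5] + [3,4].
As a 12×6 matrix over Z this has rank 6, with invariant factors (1,1,1,1,1,1).

Reading off H_k = ker ∂_k / im ∂_{k+1}:

  H_0: rank C_0 − rank ∂_1 = 6 − 5 = 1, and the invariant factors of ∂_1 are all 1, so H_0 ≅ Z.
  H_1: rank ker ∂_1 − rank ∂_2 = (12 − 5) − 6 = 1, and the invariant factors of ∂_2 are all 1, so H_1 ≅ Z.
  H_2: rank ker ∂_2 − rank ∂_3 = (6 − 6) − 0 = 0, and there is no ∂_3, so H_2 ≅ 0.

Hence the Betti numbers are b_0 = 1, b_1 = 1, b_2 = 0.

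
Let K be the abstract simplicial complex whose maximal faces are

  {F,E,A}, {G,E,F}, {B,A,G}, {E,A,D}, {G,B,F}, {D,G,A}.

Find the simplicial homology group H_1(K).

H_1 ≅ Z.

We work with the vertex ordering A < B < D < E < F < G. The simplices of K, each written with vertices in increasing order, are:

  0-simplices (6): A, B, D, E, F, G
  1-simplices (12): AB, AD, AE, AF, AG, BF, BG, DE, DG, EF, EG, FG
  2-simplices (6): ABG, ADE, ADG, AEF, BFG, EFG

so the chain groups are C_0 ≅ Z^6, C_1 ≅ Z^12, C_2 ≅ Z^6.

∂_1: C_1 → C_0 sends each edge [p,q] (with p < q) to q − p. For instance
  ∂FG = G − F.
As a 6×12 matrix over Z this has rank 5, with invariant factors (1,1,1,1,1).

∂_2: C_2 → C_1 sends each 2-simplex [p,q,r] to [q,r] − [p,r] + [p,q]. For instance
  ∂ADE = DE − AE + AD,
  ∂BFG = FG − BG + BF.
The resulting 12×6 matrix has rank 6, and its Smith normal form has invariant factors (1,1,1,1,1,1).

Reading off H_k = ker ∂_k / im ∂_{k+1}:

  H_1: rank ker ∂_1 − rank ∂_2 = (12 − 5) − 6 = 1, and the invariant factors of ∂_2 are all 1, so H_1 ≅ Z.

(K is a triangulation of the cylinder S^1 x I.)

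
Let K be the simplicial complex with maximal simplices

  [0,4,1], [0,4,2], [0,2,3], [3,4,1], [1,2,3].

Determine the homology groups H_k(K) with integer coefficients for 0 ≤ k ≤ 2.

H_0 = Z,  H_1 = Z,  H_2 = 0.

Order the vertices as 0 < 1 < 2 < 3 < 4. Listing each simplex with vertices in this order, K has dimension 2 with simplices:

  0-simplices (5): [0], [1], [2], [3], [4]
  1-simplices (10): [0,1], [0,2], [0,3], [0,4], [1,2], [1,3], [1,4], [2,3], [2,4], [3,4]
  2-simplices (5): [0,1,4], [0,2,3], [0,2,4], [1,2,3], [1,3,4]

Hence C_0 ≅ Z^5, C_1 ≅ Z^10, C_2 ≅ Z^5.

∂_1: C_1 → C_0 is given by ∂[p,q] = [q] − [p].
As a 5×10 matrix over Z this has rank 4, with invariant factors (1,1,1,1).

The boundary map ∂_2: C_2 → C_1 sends each 2-simplex [p,q,r] to [q,r] − [p,r] + [p,q]. For instance
  ∂[0,1,4] = [1,4] − [0,4] + [0,1],
  ∂[0,2,4] = [2,4] − [0,4] + [0,2].
As a 10×5 matrix over Z this has rank 5, with invariant factors (1,1,1,1,1).

Now H_k = ker ∂_k / im ∂_{k+1}, so:

  H_0: rank C_0 − rank ∂_1 = 5 − 4 = 1, and the invariant factors of ∂_1 are all 1, so H_0 ≅ Z.
  H_1: rank ker ∂_1 − rank ∂_2 = (10 − 4) − 5 = 1, and the invariant factors of ∂_2 are all 1, so H_1 ≅ Z.
  H_2: rank ker ∂_2 − rank ∂_3 = (5 − 5) − 0 = 0, and there is no ∂_3, so H_2 ≅ 0.

(K is a triangulation of the Möbius band.)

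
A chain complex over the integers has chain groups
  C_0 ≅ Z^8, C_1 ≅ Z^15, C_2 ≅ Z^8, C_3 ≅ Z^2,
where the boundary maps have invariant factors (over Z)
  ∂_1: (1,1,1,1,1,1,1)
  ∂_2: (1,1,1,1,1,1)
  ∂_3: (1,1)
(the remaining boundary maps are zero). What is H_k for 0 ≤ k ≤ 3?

H_0: b_0 = 8 − 0 − 7 = 1; torsion from ∂_1 factors > 1: none. So H_0 ≅ Z.
H_1: b_1 = 15 − 7 − 6 = 2; torsion from ∂_2 factors > 1: none. So H_1 ≅ Z^2.
H_2: b_2 = 8 − 6 − 2 = 0; torsion from ∂_3 factors > 1: none. So H_2 ≅ 0.
H_3: b_3 = 2 − 2 − 0 = 0; torsion from ∂_4 factors > 1: none. So H_3 ≅ 0.

H_0 ≅ Z,  H_1 ≅ Z^2,  H_2 = 0,  H_3 = 0.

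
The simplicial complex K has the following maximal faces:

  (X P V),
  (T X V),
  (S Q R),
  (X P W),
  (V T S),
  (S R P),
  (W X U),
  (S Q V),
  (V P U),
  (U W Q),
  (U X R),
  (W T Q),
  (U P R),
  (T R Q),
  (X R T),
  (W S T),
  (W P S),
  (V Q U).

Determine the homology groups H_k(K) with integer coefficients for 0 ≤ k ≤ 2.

Take the total order P < Q < R < S < T < U < V < W < X on the vertex set. Then K (dimension 2) consists of the simplices:

  0-simplices (9): P, Q, R, S, T, U, V, W, X
  1-simplices (27): PR, PS, PU, PV, PW, PX, QR, QS, QT, QU, QV, QW, RS, RT, RU, RX, ST, SV, SW, TV, TW, TX, UV, UW, UX, VX, WX
  2-simplices (18): PRS, PRU, PSW, PUV, PVX, PWX, QRS, QRT, QSV, QTW, QUV, QUW, RTX, RUX, STV, STW, TVX, UWX

Hence C_0 ≅ Z^9, C_1 ≅ Z^27, C_2 ≅ Z^18.

∂_1: C_1 → C_0 maps an edge to its endpoints' difference, ∂[p,q] = q − p.
As a 9×27 matrix over Z this has rank 8, with invariant factors (1,1,1,1,1,1,1,1).

∂_2: C_2 → C_1 acts by ∂[p,q,r] = [q,r] − [p,r] + [p,q]. For instance
  ∂QUW = UW − QW + QU,
  ∂QTW = TW − QW + QT.
This gives a 27×18 integer matrix of rank 18; reducing to Smith normal form yields diagonal entries (1,1,1,1,1,1,1,1,1,1,1,1,1,1,1,1,1,2).

From H_k ≅ ker(∂_k) / im(∂_{k+1}) we obtain:

  H_0: rank C_0 − rank ∂_1 = 9 − 8 = 1, and the invariant factors of ∂_1 are all 1, so H_0 = Z.
  H_1: rank ker ∂_1 − rank ∂_2 = (27 − 8) − 18 = 1, and ∂_2 has invariant factor 2 > 1, so H_1 = Z ⊕ Z/2.
  H_2: rank ker ∂_2 − rank ∂_3 = (18 − 18) − 0 = 0, and there is no ∂_3, so H_2 = 0.

As a check, the Euler characteristic is 9 − 27 + 18 = 0, which agrees with 1 − 1 + 0 = 0.

H_0 ≅ Z,  H_1 ≅ Z ⊕ Z/2,  H_2 = 0.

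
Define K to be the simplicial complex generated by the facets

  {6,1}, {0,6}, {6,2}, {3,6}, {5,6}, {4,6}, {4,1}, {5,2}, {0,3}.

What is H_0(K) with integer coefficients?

H_0 = Z.

Take the total order 0 < 1 < 2 < 3 < 4 < 5 < 6 on the vertex set. Then K (dimension 1) consists of the simplices:

  0-simplices (7): [0], [1], [2], [3], [4], [5], [6]
  1-simplices (9): [0,3], [0,6], [1,4], [1,6], [2,5], [2,6], [3,6], [4,6], [5,6]

Hence C_0 ≅ Z^7, C_1 ≅ Z^9.

∂_1: C_1 → C_0 sends each edge [p,q] (with p < q) to q − p.
This gives a 7×9 integer matrix of rank 6; reducing to Smith normal form yields diagonal entries (1,1,1,1,1,1).

Computing H_k = (kernel of ∂_k) / (image of ∂_{k+1}):

  H_0: rank C_0 − rank ∂_1 = 7 − 6 = 1, and the invariant factors of ∂_1 are all 1, so H_0 ≅ Z.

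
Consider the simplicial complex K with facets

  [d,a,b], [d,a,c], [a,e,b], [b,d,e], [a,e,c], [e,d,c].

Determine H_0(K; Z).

H_0 = Z.

K has 5 vertices, 9 edges, 6 triangles.
rank ∂_0 = 0, rank ∂_1 = 4 ⇒ b_0 = 5 − 0 − 4 = 1; all invariant factors of ∂_1 are 1 so no torsion. So H_0 = Z.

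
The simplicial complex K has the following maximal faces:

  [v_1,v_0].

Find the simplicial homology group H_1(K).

Order the vertices as v_0 < v_1. Listing each simplex with vertices in this order, K has dimension 1 with simplices:

  0-simplices (2): [v_0], [v_1]
  1-simplices (1): [v_0,v_1]

Hence C_0 ≅ Z^2, C_1 ≅ Z^1.

Boundary ∂_1: C_1 → C_0 maps an edge to its endpoints' difference, ∂[p,q] = q − p.
This gives a 2×1 integer matrix of rank 1; reducing to Smith normal form yields diagonal entries (1).

From H_k ≅ ker(∂_k) / im(∂_{k+1}) we obtain:

  H_1: rank ker ∂_1 − rank ∂_2 = (1 − 1) − 0 = 0, and there is no ∂_2, so H_1 ≅ 0.

(K is a triangulation of the 1-simplex.)

H_1 = 0.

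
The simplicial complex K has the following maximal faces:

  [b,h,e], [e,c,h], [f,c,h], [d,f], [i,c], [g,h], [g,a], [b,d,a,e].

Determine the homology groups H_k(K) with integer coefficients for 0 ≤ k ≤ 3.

K has 9 vertices, 16 edges, 7 triangles, 1 3-simplex.
rank ∂_0 = 0, rank ∂_1 = 8 ⇒ b_0 = 9 − 0 − 8 = 1; all invariant factors of ∂_1 are 1 so no torsion. So H_0 ≅ Z.
rank ∂_1 = 8, rank ∂_2 = 6 ⇒ b_1 = 16 − 8 − 6 = 2; all invariant factors of ∂_2 are 1 so no torsion. So H_1 ≅ Z^2.
rank ∂_2 = 6, rank ∂_3 = 1 ⇒ b_2 = 7 − 6 − 1 = 0; all invariant factors of ∂_3 are 1 so no torsion. So H_2 ≅ 0.
rank ∂_3 = 1, rank ∂_4 = 0 ⇒ b_3 = 1 − 1 − 0 = 0. So H_3 ≅ 0.

H_0 = Z,  H_1 = Z^2,  H_2 = 0,  H_3 = 0.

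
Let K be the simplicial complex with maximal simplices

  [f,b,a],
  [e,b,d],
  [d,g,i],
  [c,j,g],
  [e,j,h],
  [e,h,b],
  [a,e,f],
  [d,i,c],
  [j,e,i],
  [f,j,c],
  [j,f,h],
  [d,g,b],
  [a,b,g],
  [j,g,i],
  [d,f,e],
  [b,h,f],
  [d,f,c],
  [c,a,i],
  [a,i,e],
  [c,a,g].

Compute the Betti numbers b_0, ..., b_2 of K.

b_0 = 1, b_1 = 1, b_2 = 0.

We work with the vertex ordering a < b < c < d < e < f < g < h < i < j. The simplices of K, each written with vertices in increasing order, are:

  0-simplices (10): a, b, c, d, e, f, g, h, i, j
  1-simplices (30): ab, ac, ae, af, ag, ai, bd, be, bf, bg, bh, cd, cf, cg, ci, cj, de, df, dg, di, ef, eh, ei, ej, fh, fj, gi, gj, hj, ij
  2-simplices (20): abf, abg, acg, aci, aef, aei, bde, bdg, beh, bfh, cdf, cdi, cfj, cgj, def, dgi, ehj, eij, fhj, gij

giving chain groups C_0 ≅ Z^10, C_1 ≅ Z^30, C_2 ≅ Z^20.

Boundary ∂_1: C_1 → C_0 is given by ∂[p,q] = [q] − [p]. For instance
  ∂af = f − a.
This gives a 10×30 integer matrix of rank 9; reducing to Smith normal form yields diagonal entries (1,1,1,1,1,1,1,1,1).

The boundary map ∂_2: C_2 → C_1 acts by ∂[p,q,r] = [q,r] − [p,r] + [p,q]. For instance
  ∂cfj = fj − cj + cf,
  ∂acg = cg − ag + ac.
The 30×20 boundary matrix has rank 20 and Smith normal form diag(1,1,1,1,1,1,1,1,1,1,1,1,1,1,1,1,1,1,1,2).

Reading off H_k = ker ∂_k / im ∂_{k+1}:

  H_0: rank C_0 − rank ∂_1 = 10 − 9 = 1, and the invariant factors of ∂_1 are all 1, so H_0 = Z.
  H_1: rank ker ∂_1 − rank ∂_2 = (30 − 9) − 20 = 1, and ∂_2 has invariant factor 2 > 1, so H_1 = Z ⊕ Z/2.
  H_2: rank ker ∂_2 − rank ∂_3 = (20 − 20) − 0 = 0, and there is no ∂_3, so H_2 = 0.

(K is a triangulation of the Klein bottle.)

Hence the Betti numbers are b_0 = 1, b_1 = 1, b_2 = 0.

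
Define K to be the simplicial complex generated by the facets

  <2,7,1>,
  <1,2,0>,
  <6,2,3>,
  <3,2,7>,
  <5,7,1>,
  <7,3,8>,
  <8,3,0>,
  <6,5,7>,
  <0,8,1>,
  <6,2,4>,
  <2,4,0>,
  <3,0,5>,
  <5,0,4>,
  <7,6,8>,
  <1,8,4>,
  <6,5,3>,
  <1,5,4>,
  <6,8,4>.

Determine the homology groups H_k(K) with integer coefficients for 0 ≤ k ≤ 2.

K has 9 vertices, 27 edges, 18 triangles.
rank ∂_0 = 0, rank ∂_1 = 8 ⇒ b_0 = 9 − 0 − 8 = 1; all invariant factors of ∂_1 are 1 so no torsion. So H_0 = Z.
rank ∂_1 = 8, rank ∂_2 = 18 ⇒ b_1 = 27 − 8 − 18 = 1; ∂_2 has invariant factor(s) [2] giving torsion. So H_1 = Z ⊕ Z/2Z.
rank ∂_2 = 18, rank ∂_3 = 0 ⇒ b_2 = 18 − 18 − 0 = 0. So H_2 = 0.

H_0 = Z,  H_1 = Z ⊕ Z/2Z,  H_2 = 0.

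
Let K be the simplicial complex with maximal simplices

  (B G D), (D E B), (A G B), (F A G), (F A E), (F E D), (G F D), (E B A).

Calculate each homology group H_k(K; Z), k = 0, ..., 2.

Take the total order A < B < D < E < F < G on the vertex set. Then K (dimension 2) consists of the simplices:

  0-simplices (6): A, B, D, E, F, G
  1-simplices (12): AB, AE, AF, AG, BD, BE, BG, DE, DF, DG, EF, FG
  2-simplices (8): ABE, ABG, AEF, AFG, BDE, BDG, DEF, DFG

giving chain groups C_0 ≅ Z^6, C_1 ≅ Z^12, C_2 ≅ Z^8.

Boundary ∂_1: C_1 → C_0 maps an edge to its endpoints' difference, ∂[p,q] = q − p. For instance
  ∂AE = E − A.
The 6×12 boundary matrix has rank 5 and Smith normal form diag(1,1,1,1,1).

Boundary ∂_2: C_2 → C_1 acts by ∂[p,q,r] = [q,r] − [p,r] + [p,q]. For instance
  ∂AFG = FG − AG + AF,
  ∂BDE = DE − BE + BD.
This gives a 12×8 integer matrix of rank 7; reducing to Smith normal form yields diagonal entries (1,1,1,1,1,1,1).

From H_k ≅ ker(∂_k) / im(∂_{k+1}) we obtain:

  H_0: rank C_0 − rank ∂_1 = 6 − 5 = 1, and the invariant factors of ∂_1 are all 1, so H_0 ≅ Z.
  H_1: rank ker ∂_1 − rank ∂_2 = (12 − 5) − 7 = 0, and the invariant factors of ∂_2 are all 1, so H_1 ≅ 0.
  H_2: rank ker ∂_2 − rank ∂_3 = (8 − 7) − 0 = 1, and there is no ∂_3, so H_2 ≅ Z.

As a check, the Euler characteristic is 6 − 12 + 8 = 2, which agrees with 1 − 0 + 1 = 2.

H_0 ≅ Z,  H_1 = 0,  H_2 ≅ Z.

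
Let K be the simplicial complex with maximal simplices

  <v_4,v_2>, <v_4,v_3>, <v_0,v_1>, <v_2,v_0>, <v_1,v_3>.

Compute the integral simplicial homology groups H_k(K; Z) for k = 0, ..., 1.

H_0 ≅ Z,  H_1 ≅ Z.

Take the total order v_0 < v_1 < v_2 < v_3 < v_4 on the vertex set. Then K (dimension 1) consists of the simplices:

  0-simplices (5): [v_0], [v_1], [v_2], [v_3], [v_4]
  1-simplices (5): [v_0,v_1], [v_0,v_2], [v_1,v_3], [v_2,v_4], [v_3,v_4]

giving chain groups C_0 ≅ Z^5, C_1 ≅ Z^5.

The boundary map ∂_1: C_1 → C_0 is given by ∂[p,q] = [q] − [p].
As a 5×5 matrix over Z this has rank 4, with invariant factors (1,1,1,1).

Computing H_k = (kernel of ∂_k) / (image of ∂_{k+1}):

  H_0: rank C_0 − rank ∂_1 = 5 − 4 = 1, and the invariant factors of ∂_1 are all 1, so H_0 = Z.
  H_1: rank ker ∂_1 − rank ∂_2 = (5 − 4) − 0 = 1, and there is no ∂_2, so H_1 = Z.

(K is a triangulation of the circle S^1.)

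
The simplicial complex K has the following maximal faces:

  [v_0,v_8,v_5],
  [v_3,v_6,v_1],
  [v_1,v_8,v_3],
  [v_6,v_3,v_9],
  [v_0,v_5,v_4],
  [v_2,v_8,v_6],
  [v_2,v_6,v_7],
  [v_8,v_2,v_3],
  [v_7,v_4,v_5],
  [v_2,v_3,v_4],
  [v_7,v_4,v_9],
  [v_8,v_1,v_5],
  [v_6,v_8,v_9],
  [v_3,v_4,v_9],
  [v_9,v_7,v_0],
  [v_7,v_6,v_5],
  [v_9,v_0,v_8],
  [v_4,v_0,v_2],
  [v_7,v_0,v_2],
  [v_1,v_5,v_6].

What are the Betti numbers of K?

b_0 = 1, b_1 = 1, b_2 = 0.

We work with the vertex ordering v_0 < v_1 < v_2 < v_3 < v_4 < v_5 < v_6 < v_7 < v_8 < v_9. The simplices of K, each written with vertices in increasing order, are:

  0-simplices (10): [v_0], [v_1], [v_2], [v_3], [v_4], [v_5], [v_6], [v_7], [v_8], [v_9]
  1-simplices (30): (30 of them)
  2-simplices (20): (20 of them)

giving chain groups C_0 ≅ Z^10, C_1 ≅ Z^30, C_2 ≅ Z^20.

∂_1: C_1 → C_0 is given by ∂[p,q] = [q] − [p].
This gives a 10×30 integer matrix of rank 9; reducing to Smith normal form yields diagonal entries (1,1,1,1,1,1,1,1,1).

Boundary ∂_2: C_2 → C_1 maps a triangle to the signed sum of its edges. For instance
  ∂[v_0,v_2,v_7] = [v_2,v_7] − [v_0,v_7] + [v_0,v_2],
  ∂[v_1,v_5,v_8] = [v_5,v_8] − [v_1,v_8] + [v_1,v_5].
This gives a 30×20 integer matrix of rank 20; reducing to Smith normal form yields diagonal entries (1,1,1,1,1,1,1,1,1,1,1,1,1,1,1,1,1,1,1,2).

From H_k ≅ ker(∂_k) / im(∂_{k+1}) we obtain:

  H_0: rank C_0 − rank ∂_1 = 10 − 9 = 1, and the invariant factors of ∂_1 are all 1, so H_0 = Z.
  H_1: rank ker ∂_1 − rank ∂_2 = (30 − 9) − 20 = 1, and ∂_2 has invariant factor 2 > 1, so H_1 = Z ⊕ Z/2.
  H_2: rank ker ∂_2 − rank ∂_3 = (20 − 20) − 0 = 0, and there is no ∂_3, so H_2 = 0.

As a check, the Euler characteristic is 10 − 30 + 20 = 0, which agrees with 1 − 1 + 0 = 0.
(K is a triangulation of the Klein bottle.)

Hence the Betti numbers are b_0 = 1, b_1 = 1, b_2 = 0.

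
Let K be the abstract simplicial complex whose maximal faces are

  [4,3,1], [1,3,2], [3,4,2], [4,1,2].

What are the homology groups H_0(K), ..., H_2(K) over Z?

Fix the vertex order 1 < 2 < 3 < 4 and write every simplex with vertices in increasing order. Then dim K = 2 and the simplices of K are:

  0-simplices (4): [1], [2], [3], [4]
  1-simplices (6): [1,2], [1,3], [1,4], [2,3], [2,4], [3,4]
  2-simplices (4): [1,2,3], [1,2,4], [1,3,4], [2,3,4]

so the chain groups are C_0 ≅ Z^4, C_1 ≅ Z^6, C_2 ≅ Z^4.

The boundary map ∂_1: C_1 → C_0 maps an edge to its endpoints' difference, ∂[p,q] = q − p.
The 4×6 boundary matrix has rank 3 and Smith normal form diag(1,1,1).

∂_2: C_2 → C_1 acts by ∂[p,q,r] = [q,r] − [p,r] + [p,q]. For instance
  ∂[1,3,4] = [3,4] − [1,4] + [1,3],
  ∂[1,2,3] = [2,3] − [1,3] + [1,2].
The 6×4 boundary matrix has rank 3 and Smith normal form diag(1,1,1).

Reading off H_k = ker ∂_k / im ∂_{k+1}:

  H_0: rank C_0 − rank ∂_1 = 4 − 3 = 1, and the invariant factors of ∂_1 are all 1, so H_0 ≅ Z.
  H_1: rank ker ∂_1 − rank ∂_2 = (6 − 3) − 3 = 0, and the invariant factors of ∂_2 are all 1, so H_1 ≅ 0.
  H_2: rank ker ∂_2 − rank ∂_3 = (4 − 3) − 0 = 1, and there is no ∂_3, so H_2 ≅ Z.

H_0 = Z,  H_1 = 0,  H_2 = Z.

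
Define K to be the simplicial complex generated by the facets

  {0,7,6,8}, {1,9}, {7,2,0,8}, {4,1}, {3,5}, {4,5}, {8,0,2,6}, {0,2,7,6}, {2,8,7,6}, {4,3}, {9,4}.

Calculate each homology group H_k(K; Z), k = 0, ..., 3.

Fix the vertex order 0 < 1 < 2 < 3 < 4 < 5 < 6 < 7 < 8 < 9 and write every simplex with vertices in increasing order. Then dim K = 3 and the simplices of K are:

  0-simplices (10): [0], [1], [2], [3], [4], [5], [6], [7], [8], [9]
  1-simplices (16): [0,2], [0,6], [0,7], [0,8], [1,4], [1,9], [2,6], [2,7], [2,8], [3,4], [3,5], [4,5], [4,9], [6,7], [6,8], [7,8]
  2-simplices (10): [0,2,6], [0,2,7], [0,2,8], [0,6,7], [0,6,8], [0,7,8], [2,6,7], [2,6,8], [2,7,8], [6,7,8]
  3-simplices (5): [0,2,6,7], [0,2,6,8], [0,2,7,8], [0,6,7,8], [2,6,7,8]

so the chain groups are C_0 ≅ Z^10, C_1 ≅ Z^16, C_2 ≅ Z^10, C_3 ≅ Z^5.

Boundary ∂_1: C_1 → C_0 maps an edge to its endpoints' difference, ∂[p,q] = q − p. For instance
  ∂[6,7] = [7] − [6].
As a 10×16 matrix over Z this has rank 8, with invariant factors (1,1,1,1,1,1,1,1).

∂_2: C_2 → C_1 maps a triangle to the signed sum of its edges. For instance
  ∂[2,6,7] = [6,7] − [2,7] + [2,6],
  ∂[0,6,7] = [6,7] − [0,7] + [0,6].
The 16×10 boundary matrix has rank 6 and Smith normal form diag(1,1,1,1,1,1).

The boundary map ∂_3: C_3 → C_2 sends each 3-simplex σ to the alternating sum Σ_i (−1)^i (σ with its i-th vertex removed). For instance
  ∂[0,2,6,7] = [2,6,7] − [0,6,7] + [0,2,7] − [0,2,6],
  ∂[0,6,7,8] = [6,7,8] − [0,7,8] + [0,6,8] − [0,6,7].
The 10×5 boundary matrix has rank 4 and Smith normal form diag(1,1,1,1).

Reading off H_k = ker ∂_k / im ∂_{k+1}:

  H_0: rank C_0 − rank ∂_1 = 10 − 8 = 2, and the invariant factors of ∂_1 are all 1, so H_0 ≅ Z^2.
  H_1: rank ker ∂_1 − rank ∂_2 = (16 − 8) − 6 = 2, and the invariant factors of ∂_2 are all 1, so H_1 ≅ Z^2.
  H_2: rank ker ∂_2 − rank ∂_3 = (10 − 6) − 4 = 0, and the invariant factors of ∂_3 are all 1, so H_2 ≅ 0.
  H_3: rank ker ∂_3 − rank ∂_4 = (5 − 4) − 0 = 1, and there is no ∂_4, so H_3 ≅ Z.

(K is a triangulation of the disjoint union of a wedge of 2 circles and the 3-sphere S^3.)

H_0 ≅ Z^2,  H_1 ≅ Z^2,  H_2 = 0,  H_3 ≅ Z.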